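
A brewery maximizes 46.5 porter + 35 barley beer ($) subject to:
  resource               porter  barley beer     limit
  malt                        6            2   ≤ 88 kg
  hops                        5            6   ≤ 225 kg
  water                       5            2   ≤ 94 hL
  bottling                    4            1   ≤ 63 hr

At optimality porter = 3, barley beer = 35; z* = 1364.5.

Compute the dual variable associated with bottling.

0

Binding: malt and hops. Non-binding: water (9 unused), bottling (16 unused).
Slack constraints have shadow price 0 (complementary slackness).
From A_Bᵀ y = c: 6·y_malt + 5·y_hops = 46.5; 2·y_malt + 6·y_hops = 35.
This yields shadow prices y_malt = 4, y_hops = 4.5.
Shadow price of bottling = 0.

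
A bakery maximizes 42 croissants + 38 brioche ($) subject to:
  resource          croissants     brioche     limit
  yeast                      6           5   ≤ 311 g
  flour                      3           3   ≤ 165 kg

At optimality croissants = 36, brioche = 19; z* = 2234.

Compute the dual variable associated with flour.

At the optimum: yeast uses 311 of 311 (binding); flour uses 165 of 165 (binding).
From A_Bᵀ y = c: 6·y_yeast + 3·y_flour = 42; 5·y_yeast + 3·y_flour = 38.
→ y_yeast = 4 and y_flour = 6.
Shadow price of flour = 6.

6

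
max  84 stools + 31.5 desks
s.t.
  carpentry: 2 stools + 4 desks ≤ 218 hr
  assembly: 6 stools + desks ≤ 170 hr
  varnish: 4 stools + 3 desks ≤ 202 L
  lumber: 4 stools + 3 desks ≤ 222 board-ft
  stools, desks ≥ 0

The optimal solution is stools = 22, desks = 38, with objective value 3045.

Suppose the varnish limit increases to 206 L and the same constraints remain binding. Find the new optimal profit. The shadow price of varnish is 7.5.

Δb = 4, so new z* = 3045 + (7.5)·(4) = 3045 + 30 = 3075.

3075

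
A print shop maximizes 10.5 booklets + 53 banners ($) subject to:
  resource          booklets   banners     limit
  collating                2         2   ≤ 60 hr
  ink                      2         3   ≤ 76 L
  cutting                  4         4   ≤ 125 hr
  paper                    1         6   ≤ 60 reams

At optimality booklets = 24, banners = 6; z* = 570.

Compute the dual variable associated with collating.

1

Check each constraint at x*: collating 60/60 (tight); ink 66/76 (slack 10); cutting 120/125 (slack 5); paper 60/60 (tight).
Since ink, cutting are not tight, their duals are 0.
Dual feasibility on the basic columns requires 2·y_collating + 1·y_paper = 10.5, 2·y_collating + 6·y_paper = 53.
This yields shadow prices y_collating = 1, y_paper = 8.5.
Shadow price of collating = 1.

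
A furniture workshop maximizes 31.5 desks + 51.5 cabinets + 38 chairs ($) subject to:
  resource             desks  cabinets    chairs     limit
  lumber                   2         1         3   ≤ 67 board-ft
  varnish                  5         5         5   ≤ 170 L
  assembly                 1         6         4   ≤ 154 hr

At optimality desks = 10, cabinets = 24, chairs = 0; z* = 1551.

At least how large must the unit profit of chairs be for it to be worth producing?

Binding: varnish and assembly. Non-binding: lumber (23 unused).
Slack constraints have shadow price 0 (complementary slackness).
The binding rows give the dual system: 5·y_varnish + 1·y_assembly = 31.5 and 5·y_varnish + 6·y_assembly = 51.5.
→ y_varnish = 5.5 and y_assembly = 4.
chairs enters the basis when its profit ≥ yᵀa₃ = 5.5·5 + 4·4 = 43.5.

43.5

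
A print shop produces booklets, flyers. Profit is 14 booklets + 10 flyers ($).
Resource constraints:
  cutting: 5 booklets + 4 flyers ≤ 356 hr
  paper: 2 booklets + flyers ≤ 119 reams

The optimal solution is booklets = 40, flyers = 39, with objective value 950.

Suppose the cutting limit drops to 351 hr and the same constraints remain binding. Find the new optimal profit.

940

At the optimum: cutting uses 356 of 356 (binding); paper uses 119 of 119 (binding).
The binding rows give the dual system: 5·y_cutting + 2·y_paper = 14 and 4·y_cutting + 1·y_paper = 10.
Solving: y_cutting = 2, y_paper = 2.
Δz = y_cutting·Δb = 2 × (-5) = -10, so new z* = 950 − 10 = 940.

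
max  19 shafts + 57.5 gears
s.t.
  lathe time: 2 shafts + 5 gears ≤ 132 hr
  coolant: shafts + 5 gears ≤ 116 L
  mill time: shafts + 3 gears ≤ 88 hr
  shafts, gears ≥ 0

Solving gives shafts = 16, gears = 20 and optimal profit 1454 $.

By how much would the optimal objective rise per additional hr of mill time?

0

At the optimum: lathe time uses 132 of 132 (binding); coolant uses 116 of 116 (binding); mill time uses 76 of 88 (slack = 12).
Slack constraints have shadow price 0 (complementary slackness).
Dual feasibility on the basic columns requires 2·y_lathe time + 1·y_coolant = 19, 5·y_lathe time + 5·y_coolant = 57.5.
Solving: y_lathe time = 7.5, y_coolant = 4.
Shadow price of mill time = 0.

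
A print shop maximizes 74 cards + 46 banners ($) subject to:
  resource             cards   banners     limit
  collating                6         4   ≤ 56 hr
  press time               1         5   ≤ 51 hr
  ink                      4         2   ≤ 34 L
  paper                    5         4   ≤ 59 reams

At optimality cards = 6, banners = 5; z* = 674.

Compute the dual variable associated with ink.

At the optimum: collating uses 56 of 56 (binding); press time uses 31 of 51 (slack = 20); ink uses 34 of 34 (binding); paper uses 50 of 59 (slack = 9).
Since press time, paper are not tight, their duals are 0.
Dual feasibility on the basic columns requires 6·y_collating + 4·y_ink = 74, 4·y_collating + 2·y_ink = 46.
Solving: y_collating = 9, y_ink = 5.
Shadow price of ink = 5.

5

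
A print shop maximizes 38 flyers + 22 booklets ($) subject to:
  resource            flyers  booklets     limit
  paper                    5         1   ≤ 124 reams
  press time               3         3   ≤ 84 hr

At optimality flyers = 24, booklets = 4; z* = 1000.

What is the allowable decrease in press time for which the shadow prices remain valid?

Binding constraints: paper, press time. The basis is B = [[5,1],[3,3]] with det 12.
Per unit decrease in press time, x* moves by d = (0.0833, -0.4167).
The basis stays optimal until booklets reaches 0; allowable decrease = 9.6 hr.

9.6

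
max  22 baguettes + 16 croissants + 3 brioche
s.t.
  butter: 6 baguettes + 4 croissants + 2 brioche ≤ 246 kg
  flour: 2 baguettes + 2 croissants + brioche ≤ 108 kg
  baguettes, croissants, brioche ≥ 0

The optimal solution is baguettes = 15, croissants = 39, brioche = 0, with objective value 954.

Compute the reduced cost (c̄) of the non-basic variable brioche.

Both butter and flour are binding at x*.
The binding rows give the dual system: 6·y_butter + 2·y_flour = 22 and 4·y_butter + 2·y_flour = 16.
→ y_butter = 3 and y_flour = 2.
Reduced cost of brioche: c₃ − yᵀa₃ = 3 − (3·2 + 2·1) = 3 − 8 = -5.

-5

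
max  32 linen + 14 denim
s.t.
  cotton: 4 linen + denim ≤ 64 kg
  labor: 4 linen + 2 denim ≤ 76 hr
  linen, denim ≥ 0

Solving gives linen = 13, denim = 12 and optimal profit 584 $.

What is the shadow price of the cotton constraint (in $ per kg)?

Check each constraint at x*: cotton 64/64 (tight); labor 76/76 (tight).
The binding rows give the dual system: 4·y_cotton + 4·y_labor = 32 and 1·y_cotton + 2·y_labor = 14.
Solving: y_cotton = 2, y_labor = 6.
Shadow price of cotton = 2.

2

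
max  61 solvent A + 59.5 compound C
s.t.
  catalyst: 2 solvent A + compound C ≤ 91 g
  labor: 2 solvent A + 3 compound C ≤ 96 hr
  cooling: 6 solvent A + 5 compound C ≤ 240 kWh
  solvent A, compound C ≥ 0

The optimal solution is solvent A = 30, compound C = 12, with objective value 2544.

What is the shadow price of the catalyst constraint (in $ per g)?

Binding: labor and cooling. Non-binding: catalyst (19 unused).
Slack constraints have shadow price 0 (complementary slackness).
From A_Bᵀ y = c: 2·y_labor + 6·y_cooling = 61; 3·y_labor + 5·y_cooling = 59.5.
→ y_labor = 6.5 and y_cooling = 8.
Shadow price of catalyst = 0.

0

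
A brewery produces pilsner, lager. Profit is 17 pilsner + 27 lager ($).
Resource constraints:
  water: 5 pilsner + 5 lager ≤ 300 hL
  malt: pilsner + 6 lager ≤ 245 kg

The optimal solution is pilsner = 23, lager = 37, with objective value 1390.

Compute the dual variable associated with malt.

At the optimum: water uses 300 of 300 (binding); malt uses 245 of 245 (binding).
From A_Bᵀ y = c: 5·y_water + 1·y_malt = 17; 5·y_water + 6·y_malt = 27.
→ y_water = 3 and y_malt = 2.
Shadow price of malt = 2.

2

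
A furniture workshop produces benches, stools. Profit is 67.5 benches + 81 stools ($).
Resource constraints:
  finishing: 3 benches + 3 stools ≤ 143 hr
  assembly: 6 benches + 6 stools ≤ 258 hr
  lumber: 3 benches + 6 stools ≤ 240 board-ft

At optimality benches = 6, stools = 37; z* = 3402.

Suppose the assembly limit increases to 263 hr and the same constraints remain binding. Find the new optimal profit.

Check each constraint at x*: finishing 129/143 (slack 14); assembly 258/258 (tight); lumber 240/240 (tight).
Slack constraints have shadow price 0 (complementary slackness).
The binding rows give the dual system: 6·y_assembly + 3·y_lumber = 67.5 and 6·y_assembly + 6·y_lumber = 81.
This yields shadow prices y_assembly = 9, y_lumber = 4.5.
Δz = y_assembly·Δb = 9 × (5) = 45, so new z* = 3402 + 45 = 3447.

3447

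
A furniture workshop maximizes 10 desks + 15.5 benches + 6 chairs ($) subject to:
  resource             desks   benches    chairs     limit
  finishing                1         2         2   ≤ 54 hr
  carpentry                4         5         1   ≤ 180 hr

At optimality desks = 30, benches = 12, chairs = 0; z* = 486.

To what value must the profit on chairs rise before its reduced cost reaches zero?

9.5

Check each constraint at x*: finishing 54/54 (tight); carpentry 180/180 (tight).
Dual feasibility on the basic columns requires 1·y_finishing + 4·y_carpentry = 10, 2·y_finishing + 5·y_carpentry = 15.5.
This yields shadow prices y_finishing = 4, y_carpentry = 1.5.
chairs enters the basis when its profit ≥ yᵀa₃ = 4·2 + 1.5·1 = 9.5.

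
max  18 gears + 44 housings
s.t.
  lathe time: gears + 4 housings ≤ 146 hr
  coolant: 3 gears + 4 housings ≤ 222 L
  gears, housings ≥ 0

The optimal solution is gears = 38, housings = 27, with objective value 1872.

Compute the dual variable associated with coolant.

Check each constraint at x*: lathe time 146/146 (tight); coolant 222/222 (tight).
Dual feasibility on the basic columns requires 1·y_lathe time + 3·y_coolant = 18, 4·y_lathe time + 4·y_coolant = 44.
Solving: y_lathe time = 7.5, y_coolant = 3.5.
Shadow price of coolant = 3.5.

3.5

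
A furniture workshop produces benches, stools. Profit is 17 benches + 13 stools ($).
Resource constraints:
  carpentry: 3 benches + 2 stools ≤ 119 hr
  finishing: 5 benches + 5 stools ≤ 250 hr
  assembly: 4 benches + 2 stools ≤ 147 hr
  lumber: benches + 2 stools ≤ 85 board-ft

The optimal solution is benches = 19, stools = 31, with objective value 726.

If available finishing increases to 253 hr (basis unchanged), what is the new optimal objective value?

Check each constraint at x*: carpentry 119/119 (tight); finishing 250/250 (tight); assembly 138/147 (slack 9); lumber 81/85 (slack 4).
Since assembly, lumber are not tight, their duals are 0.
Dual feasibility on the basic columns requires 3·y_carpentry + 5·y_finishing = 17, 2·y_carpentry + 5·y_finishing = 13.
This yields shadow prices y_carpentry = 4, y_finishing = 1.
Δz = y_finishing·Δb = 1 × (3) = 3, so new z* = 726 + 3 = 729.

729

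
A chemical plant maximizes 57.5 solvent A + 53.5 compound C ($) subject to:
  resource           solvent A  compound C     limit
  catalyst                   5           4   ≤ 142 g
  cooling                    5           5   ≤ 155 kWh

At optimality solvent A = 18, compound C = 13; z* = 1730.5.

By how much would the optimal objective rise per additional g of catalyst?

4

Both catalyst and cooling are binding at x*.
The binding rows give the dual system: 5·y_catalyst + 5·y_cooling = 57.5 and 4·y_catalyst + 5·y_cooling = 53.5.
This yields shadow prices y_catalyst = 4, y_cooling = 7.5.
Shadow price of catalyst = 4.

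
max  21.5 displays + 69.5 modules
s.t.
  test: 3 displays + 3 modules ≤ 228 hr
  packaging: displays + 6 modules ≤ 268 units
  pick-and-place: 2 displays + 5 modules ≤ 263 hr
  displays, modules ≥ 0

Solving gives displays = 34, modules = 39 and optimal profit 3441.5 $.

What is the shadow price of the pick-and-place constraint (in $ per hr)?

Binding: packaging and pick-and-place. Non-binding: test (9 unused).
By complementary slackness, y = 0 for the non-binding constraint.
The binding rows give the dual system: 1·y_packaging + 2·y_pick-and-place = 21.5 and 6·y_packaging + 5·y_pick-and-place = 69.5.
Solving: y_packaging = 4.5, y_pick-and-place = 8.5.
Shadow price of pick-and-place = 8.5.

8.5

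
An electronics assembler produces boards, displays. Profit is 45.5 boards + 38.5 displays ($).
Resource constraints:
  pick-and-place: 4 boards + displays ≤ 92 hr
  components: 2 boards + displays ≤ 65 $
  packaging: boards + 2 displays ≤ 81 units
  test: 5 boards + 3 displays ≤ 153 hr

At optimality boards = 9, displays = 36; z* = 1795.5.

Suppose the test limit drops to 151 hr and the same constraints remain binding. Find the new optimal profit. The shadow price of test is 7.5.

Δb = -2, so new z* = 1795.5 + (7.5)·(-2) = 1795.5 − 15 = 1780.5.

1780.5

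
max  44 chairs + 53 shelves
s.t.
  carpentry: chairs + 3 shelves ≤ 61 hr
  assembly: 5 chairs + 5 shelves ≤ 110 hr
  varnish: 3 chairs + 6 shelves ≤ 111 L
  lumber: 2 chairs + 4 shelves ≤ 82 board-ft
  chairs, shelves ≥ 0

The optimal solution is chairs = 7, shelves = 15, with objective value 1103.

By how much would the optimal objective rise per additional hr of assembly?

7

At the optimum: carpentry uses 52 of 61 (slack = 9); assembly uses 110 of 110 (binding); varnish uses 111 of 111 (binding); lumber uses 74 of 82 (slack = 8).
Since carpentry, lumber are not tight, their duals are 0.
The binding rows give the dual system: 5·y_assembly + 3·y_varnish = 44 and 5·y_assembly + 6·y_varnish = 53.
This yields shadow prices y_assembly = 7, y_varnish = 3.
Shadow price of assembly = 7.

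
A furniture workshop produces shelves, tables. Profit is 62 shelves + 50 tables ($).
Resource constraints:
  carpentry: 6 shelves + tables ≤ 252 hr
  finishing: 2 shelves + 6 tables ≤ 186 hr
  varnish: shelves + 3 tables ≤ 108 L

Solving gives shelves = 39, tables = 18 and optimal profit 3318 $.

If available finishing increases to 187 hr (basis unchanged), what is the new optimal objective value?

Binding: carpentry and finishing. Non-binding: varnish (15 unused).
Since varnish is not tight, its dual is 0.
The binding rows give the dual system: 6·y_carpentry + 2·y_finishing = 62 and 1·y_carpentry + 6·y_finishing = 50.
Solving: y_carpentry = 8, y_finishing = 7.
Δz = y_finishing·Δb = 7 × (1) = 7, so new z* = 3318 + 7 = 3325.

3325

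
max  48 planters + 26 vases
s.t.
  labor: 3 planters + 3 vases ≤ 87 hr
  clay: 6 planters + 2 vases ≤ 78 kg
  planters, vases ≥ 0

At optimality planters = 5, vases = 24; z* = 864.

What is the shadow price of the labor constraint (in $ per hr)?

Both labor and clay are binding at x*.
Dual feasibility on the basic columns requires 3·y_labor + 6·y_clay = 48, 3·y_labor + 2·y_clay = 26.
Solving: y_labor = 5, y_clay = 5.5.
Shadow price of labor = 5.

5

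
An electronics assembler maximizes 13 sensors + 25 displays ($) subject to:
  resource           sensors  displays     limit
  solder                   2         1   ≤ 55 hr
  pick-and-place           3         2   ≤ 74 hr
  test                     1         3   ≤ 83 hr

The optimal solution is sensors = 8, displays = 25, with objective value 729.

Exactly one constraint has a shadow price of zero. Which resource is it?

solder

solder: 41/55 (slack 14)
pick-and-place: 74/74 (binding)
test: 83/83 (binding)
By complementary slackness, a constraint with positive slack has shadow price 0 → solder.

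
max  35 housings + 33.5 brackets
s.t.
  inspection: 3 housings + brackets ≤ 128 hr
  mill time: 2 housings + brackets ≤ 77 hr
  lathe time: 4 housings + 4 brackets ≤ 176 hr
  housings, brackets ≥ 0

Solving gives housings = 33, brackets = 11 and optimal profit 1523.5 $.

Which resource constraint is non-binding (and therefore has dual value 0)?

inspection

inspection: 110/128 (slack 18)
mill time: 77/77 (binding)
lathe time: 176/176 (binding)
By complementary slackness, a constraint with positive slack has shadow price 0 → inspection.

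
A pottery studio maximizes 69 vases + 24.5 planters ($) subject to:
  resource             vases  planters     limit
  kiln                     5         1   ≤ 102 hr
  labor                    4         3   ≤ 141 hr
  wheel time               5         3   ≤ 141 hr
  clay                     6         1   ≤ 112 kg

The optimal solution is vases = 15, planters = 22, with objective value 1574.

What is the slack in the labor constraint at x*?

15

labor used = 4·15 + 3·22 = 126; slack = 141 − 126 = 15.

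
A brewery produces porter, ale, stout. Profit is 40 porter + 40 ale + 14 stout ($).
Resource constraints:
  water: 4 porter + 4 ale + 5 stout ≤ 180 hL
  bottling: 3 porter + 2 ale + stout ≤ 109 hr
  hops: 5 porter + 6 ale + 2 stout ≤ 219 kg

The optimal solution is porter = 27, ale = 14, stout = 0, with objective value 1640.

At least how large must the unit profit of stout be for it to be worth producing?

15

Check each constraint at x*: water 164/180 (slack 16); bottling 109/109 (tight); hops 219/219 (tight).
Since water is not tight, its dual is 0.
Dual feasibility on the basic columns requires 3·y_bottling + 5·y_hops = 40, 2·y_bottling + 6·y_hops = 40.
→ y_bottling = 5 and y_hops = 5.
stout enters the basis when its profit ≥ yᵀa₃ = 5·1 + 5·2 = 15.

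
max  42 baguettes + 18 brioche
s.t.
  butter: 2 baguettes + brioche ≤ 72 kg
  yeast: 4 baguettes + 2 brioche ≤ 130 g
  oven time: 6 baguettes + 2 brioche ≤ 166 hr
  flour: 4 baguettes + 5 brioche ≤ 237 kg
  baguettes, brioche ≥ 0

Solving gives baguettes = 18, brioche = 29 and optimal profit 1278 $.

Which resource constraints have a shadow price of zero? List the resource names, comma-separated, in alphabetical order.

butter: 65/72 (slack 7)
yeast: 130/130 (binding)
oven time: 166/166 (binding)
flour: 217/237 (slack 20)
By complementary slackness, a constraint with positive slack has shadow price 0 → butter, flour.

butter, flour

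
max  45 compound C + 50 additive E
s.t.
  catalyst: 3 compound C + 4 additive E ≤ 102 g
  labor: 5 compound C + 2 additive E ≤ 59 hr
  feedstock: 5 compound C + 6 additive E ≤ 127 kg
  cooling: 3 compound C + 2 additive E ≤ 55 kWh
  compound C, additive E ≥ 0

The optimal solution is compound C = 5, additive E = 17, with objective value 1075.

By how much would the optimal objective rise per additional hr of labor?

1

At the optimum: catalyst uses 83 of 102 (slack = 19); labor uses 59 of 59 (binding); feedstock uses 127 of 127 (binding); cooling uses 49 of 55 (slack = 6).
Slack constraints have shadow price 0 (complementary slackness).
From A_Bᵀ y = c: 5·y_labor + 5·y_feedstock = 45; 2·y_labor + 6·y_feedstock = 50.
Solving: y_labor = 1, y_feedstock = 8.
Shadow price of labor = 1.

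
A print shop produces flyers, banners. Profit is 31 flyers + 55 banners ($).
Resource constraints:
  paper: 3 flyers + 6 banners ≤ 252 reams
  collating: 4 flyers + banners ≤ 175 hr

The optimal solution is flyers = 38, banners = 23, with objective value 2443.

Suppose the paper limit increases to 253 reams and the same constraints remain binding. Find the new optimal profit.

2452

Both paper and collating are binding at x*.
Dual feasibility on the basic columns requires 3·y_paper + 4·y_collating = 31, 6·y_paper + 1·y_collating = 55.
→ y_paper = 9 and y_collating = 1.
Δz = y_paper·Δb = 9 × (1) = 9, so new z* = 2443 + 9 = 2452.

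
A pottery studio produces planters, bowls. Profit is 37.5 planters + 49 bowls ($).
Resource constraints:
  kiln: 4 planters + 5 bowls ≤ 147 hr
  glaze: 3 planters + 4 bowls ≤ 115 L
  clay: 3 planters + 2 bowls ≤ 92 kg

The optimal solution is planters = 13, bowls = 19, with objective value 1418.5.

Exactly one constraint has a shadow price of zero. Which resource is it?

kiln: 147/147 (binding)
glaze: 115/115 (binding)
clay: 77/92 (slack 15)
By complementary slackness, a constraint with positive slack has shadow price 0 → clay.

clay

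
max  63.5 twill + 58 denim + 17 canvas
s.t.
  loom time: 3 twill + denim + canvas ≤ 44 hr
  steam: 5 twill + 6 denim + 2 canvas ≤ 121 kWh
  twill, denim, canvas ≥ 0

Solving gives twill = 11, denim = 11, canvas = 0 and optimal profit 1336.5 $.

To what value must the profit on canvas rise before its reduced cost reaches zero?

24

Both loom time and steam are binding at x*.
The binding rows give the dual system: 3·y_loom time + 5·y_steam = 63.5 and 1·y_loom time + 6·y_steam = 58.
→ y_loom time = 7 and y_steam = 8.5.
canvas enters the basis when its profit ≥ yᵀa₃ = 7·1 + 8.5·2 = 24.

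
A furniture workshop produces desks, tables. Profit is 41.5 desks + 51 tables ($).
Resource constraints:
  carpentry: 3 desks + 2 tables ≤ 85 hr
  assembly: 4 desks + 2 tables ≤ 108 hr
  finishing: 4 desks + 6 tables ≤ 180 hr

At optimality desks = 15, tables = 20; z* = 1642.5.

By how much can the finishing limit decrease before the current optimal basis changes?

40

Binding constraints: carpentry, finishing. The basis is B = [[3,2],[4,6]] with det 10.
Per unit decrease in finishing, x* moves by d = (0.2, -0.3).
The basis stays optimal until assembly becomes binding; allowable decrease = 40 hr.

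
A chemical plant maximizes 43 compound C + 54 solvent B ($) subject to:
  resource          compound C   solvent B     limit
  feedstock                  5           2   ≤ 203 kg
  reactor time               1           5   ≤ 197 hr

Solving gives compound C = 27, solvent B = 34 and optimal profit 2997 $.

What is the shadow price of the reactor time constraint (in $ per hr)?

8

Check each constraint at x*: feedstock 203/203 (tight); reactor time 197/197 (tight).
From A_Bᵀ y = c: 5·y_feedstock + 1·y_reactor time = 43; 2·y_feedstock + 5·y_reactor time = 54.
Solving: y_feedstock = 7, y_reactor time = 8.
Shadow price of reactor time = 8.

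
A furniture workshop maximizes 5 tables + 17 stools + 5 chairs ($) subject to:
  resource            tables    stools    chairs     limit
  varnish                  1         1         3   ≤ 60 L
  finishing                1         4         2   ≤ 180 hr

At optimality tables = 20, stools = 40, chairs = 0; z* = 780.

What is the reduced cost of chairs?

-6

Check each constraint at x*: varnish 60/60 (tight); finishing 180/180 (tight).
The binding rows give the dual system: 1·y_varnish + 1·y_finishing = 5 and 1·y_varnish + 4·y_finishing = 17.
Solving: y_varnish = 1, y_finishing = 4.
Reduced cost of chairs: c₃ − yᵀa₃ = 5 − (1·3 + 4·2) = 5 − 11 = -6.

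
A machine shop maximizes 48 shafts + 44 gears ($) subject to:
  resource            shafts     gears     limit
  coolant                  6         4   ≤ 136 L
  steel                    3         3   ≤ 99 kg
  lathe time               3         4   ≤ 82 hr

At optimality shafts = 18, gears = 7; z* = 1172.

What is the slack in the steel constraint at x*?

24

steel used = 3·18 + 3·7 = 75; slack = 99 − 75 = 24.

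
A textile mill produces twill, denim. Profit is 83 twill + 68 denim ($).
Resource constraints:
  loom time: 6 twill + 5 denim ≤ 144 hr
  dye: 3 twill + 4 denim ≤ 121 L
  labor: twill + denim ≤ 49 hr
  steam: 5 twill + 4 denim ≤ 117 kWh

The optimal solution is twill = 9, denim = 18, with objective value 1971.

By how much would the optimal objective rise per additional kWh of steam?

7

At the optimum: loom time uses 144 of 144 (binding); dye uses 99 of 121 (slack = 22); labor uses 27 of 49 (slack = 22); steam uses 117 of 117 (binding).
By complementary slackness, y = 0 for the non-binding constraints.
Dual feasibility on the basic columns requires 6·y_loom time + 5·y_steam = 83, 5·y_loom time + 4·y_steam = 68.
Solving: y_loom time = 8, y_steam = 7.
Shadow price of steam = 7.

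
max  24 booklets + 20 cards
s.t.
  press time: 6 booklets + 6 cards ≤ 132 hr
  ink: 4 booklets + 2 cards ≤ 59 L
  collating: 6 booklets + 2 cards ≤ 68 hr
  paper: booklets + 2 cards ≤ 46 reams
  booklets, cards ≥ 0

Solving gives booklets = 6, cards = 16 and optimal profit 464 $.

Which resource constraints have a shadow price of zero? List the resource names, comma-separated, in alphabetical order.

ink, paper

press time: 132/132 (binding)
ink: 56/59 (slack 3)
collating: 68/68 (binding)
paper: 38/46 (slack 8)
By complementary slackness, a constraint with positive slack has shadow price 0 → ink, paper.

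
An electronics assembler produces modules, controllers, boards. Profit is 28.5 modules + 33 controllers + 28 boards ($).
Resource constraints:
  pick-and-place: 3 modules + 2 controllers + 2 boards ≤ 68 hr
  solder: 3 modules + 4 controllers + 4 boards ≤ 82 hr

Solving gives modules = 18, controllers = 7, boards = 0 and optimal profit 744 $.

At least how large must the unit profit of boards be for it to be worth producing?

At the optimum: pick-and-place uses 68 of 68 (binding); solder uses 82 of 82 (binding).
The binding rows give the dual system: 3·y_pick-and-place + 3·y_solder = 28.5 and 2·y_pick-and-place + 4·y_solder = 33.
This yields shadow prices y_pick-and-place = 2.5, y_solder = 7.
boards enters the basis when its profit ≥ yᵀa₃ = 2.5·2 + 7·4 = 33.

33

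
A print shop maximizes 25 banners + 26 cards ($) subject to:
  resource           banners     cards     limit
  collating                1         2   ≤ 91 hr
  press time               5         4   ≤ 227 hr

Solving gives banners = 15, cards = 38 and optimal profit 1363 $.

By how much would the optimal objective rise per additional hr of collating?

5

Check each constraint at x*: collating 91/91 (tight); press time 227/227 (tight).
The binding rows give the dual system: 1·y_collating + 5·y_press time = 25 and 2·y_collating + 4·y_press time = 26.
This yields shadow prices y_collating = 5, y_press time = 4.
Shadow price of collating = 5.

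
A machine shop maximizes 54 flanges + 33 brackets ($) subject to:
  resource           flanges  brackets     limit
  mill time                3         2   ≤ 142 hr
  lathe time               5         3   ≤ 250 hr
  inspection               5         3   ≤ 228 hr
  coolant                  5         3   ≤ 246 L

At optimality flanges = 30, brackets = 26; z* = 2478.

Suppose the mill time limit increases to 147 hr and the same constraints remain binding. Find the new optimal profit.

Check each constraint at x*: mill time 142/142 (tight); lathe time 228/250 (slack 22); inspection 228/228 (tight); coolant 228/246 (slack 18).
By complementary slackness, y = 0 for the non-binding constraints.
The binding rows give the dual system: 3·y_mill time + 5·y_inspection = 54 and 2·y_mill time + 3·y_inspection = 33.
Solving: y_mill time = 3, y_inspection = 9.
Δz = y_mill time·Δb = 3 × (5) = 15, so new z* = 2478 + 15 = 2493.

2493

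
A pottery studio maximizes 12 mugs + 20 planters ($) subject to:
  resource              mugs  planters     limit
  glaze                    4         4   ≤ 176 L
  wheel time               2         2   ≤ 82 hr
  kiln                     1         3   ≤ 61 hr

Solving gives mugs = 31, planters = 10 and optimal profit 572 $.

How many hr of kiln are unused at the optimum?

0

kiln used = 1·31 + 3·10 = 61; slack = 61 − 61 = 0.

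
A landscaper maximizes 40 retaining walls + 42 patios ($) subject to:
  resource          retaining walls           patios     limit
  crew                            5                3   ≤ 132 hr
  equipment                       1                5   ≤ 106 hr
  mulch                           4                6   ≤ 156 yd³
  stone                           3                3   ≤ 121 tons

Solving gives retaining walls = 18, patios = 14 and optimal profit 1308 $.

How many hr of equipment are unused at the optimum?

equipment used = 1·18 + 5·14 = 88; slack = 106 − 88 = 18.

18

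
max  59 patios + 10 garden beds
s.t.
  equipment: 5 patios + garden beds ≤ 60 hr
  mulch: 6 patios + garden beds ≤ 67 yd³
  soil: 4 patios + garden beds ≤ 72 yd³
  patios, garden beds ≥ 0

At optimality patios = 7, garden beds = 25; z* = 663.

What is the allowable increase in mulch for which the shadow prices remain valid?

5

Binding constraints: equipment, mulch. The basis is B = [[5,1],[6,1]] with det -1.
Per unit increase in mulch, x* moves by d = (1, -5).
The basis stays optimal until garden beds reaches 0; allowable increase = 5 yd³.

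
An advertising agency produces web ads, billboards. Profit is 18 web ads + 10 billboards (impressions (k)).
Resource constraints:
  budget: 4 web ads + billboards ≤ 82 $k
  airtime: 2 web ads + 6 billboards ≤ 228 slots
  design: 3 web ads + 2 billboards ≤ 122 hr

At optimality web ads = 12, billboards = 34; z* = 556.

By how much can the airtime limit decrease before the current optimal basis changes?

187

Binding constraints: budget, airtime. The basis is B = [[4,1],[2,6]] with det 22.
Per unit decrease in airtime, x* moves by d = (0.0455, -0.1818).
The basis stays optimal until billboards reaches 0; allowable decrease = 187 slots.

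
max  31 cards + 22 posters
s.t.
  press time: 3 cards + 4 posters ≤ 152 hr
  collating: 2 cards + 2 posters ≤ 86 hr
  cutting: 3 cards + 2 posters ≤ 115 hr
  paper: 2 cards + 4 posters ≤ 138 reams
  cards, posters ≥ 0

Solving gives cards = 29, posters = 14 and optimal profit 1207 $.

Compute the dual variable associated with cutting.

Check each constraint at x*: press time 143/152 (slack 9); collating 86/86 (tight); cutting 115/115 (tight); paper 114/138 (slack 24).
Slack constraints have shadow price 0 (complementary slackness).
From A_Bᵀ y = c: 2·y_collating + 3·y_cutting = 31; 2·y_collating + 2·y_cutting = 22.
→ y_collating = 2 and y_cutting = 9.
Shadow price of cutting = 9.

9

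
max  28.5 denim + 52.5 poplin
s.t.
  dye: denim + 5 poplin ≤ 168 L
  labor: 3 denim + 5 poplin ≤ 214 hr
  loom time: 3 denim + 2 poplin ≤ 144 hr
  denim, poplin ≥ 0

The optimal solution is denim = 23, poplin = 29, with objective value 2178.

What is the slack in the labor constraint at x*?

0

labor used = 3·23 + 5·29 = 214; slack = 214 − 214 = 0.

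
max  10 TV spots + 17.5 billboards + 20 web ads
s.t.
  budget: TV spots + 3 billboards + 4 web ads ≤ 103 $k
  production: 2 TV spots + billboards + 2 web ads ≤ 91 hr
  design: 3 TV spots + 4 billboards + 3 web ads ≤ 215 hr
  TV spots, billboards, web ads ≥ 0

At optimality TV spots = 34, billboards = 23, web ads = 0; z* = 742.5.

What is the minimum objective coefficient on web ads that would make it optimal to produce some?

At the optimum: budget uses 103 of 103 (binding); production uses 91 of 91 (binding); design uses 194 of 215 (slack = 21).
Slack constraints have shadow price 0 (complementary slackness).
From A_Bᵀ y = c: 1·y_budget + 2·y_production = 10; 3·y_budget + 1·y_production = 17.5.
This yields shadow prices y_budget = 5, y_production = 2.5.
web ads enters the basis when its profit ≥ yᵀa₃ = 5·4 + 2.5·2 = 25.

25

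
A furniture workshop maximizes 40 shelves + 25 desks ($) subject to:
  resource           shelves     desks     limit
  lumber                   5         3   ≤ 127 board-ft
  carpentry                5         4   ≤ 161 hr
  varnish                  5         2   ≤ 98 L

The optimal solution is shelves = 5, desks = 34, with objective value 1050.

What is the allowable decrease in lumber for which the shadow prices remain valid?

Binding constraints: lumber, carpentry. The basis is B = [[5,3],[5,4]] with det 5.
Per unit decrease in lumber, x* moves by d = (-0.8, 1).
The basis stays optimal until shelves reaches 0; allowable decrease = 6.25 board-ft.

6.25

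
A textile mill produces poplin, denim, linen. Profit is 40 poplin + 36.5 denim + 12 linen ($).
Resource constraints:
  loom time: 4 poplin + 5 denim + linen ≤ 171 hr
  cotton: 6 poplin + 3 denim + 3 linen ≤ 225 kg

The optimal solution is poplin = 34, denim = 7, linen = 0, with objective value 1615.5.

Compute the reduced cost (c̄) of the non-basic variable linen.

-2.5

Both loom time and cotton are binding at x*.
From A_Bᵀ y = c: 4·y_loom time + 6·y_cotton = 40; 5·y_loom time + 3·y_cotton = 36.5.
This yields shadow prices y_loom time = 5.5, y_cotton = 3.
Reduced cost of linen: c₃ − yᵀa₃ = 12 − (5.5·1 + 3·3) = 12 − 14.5 = -2.5.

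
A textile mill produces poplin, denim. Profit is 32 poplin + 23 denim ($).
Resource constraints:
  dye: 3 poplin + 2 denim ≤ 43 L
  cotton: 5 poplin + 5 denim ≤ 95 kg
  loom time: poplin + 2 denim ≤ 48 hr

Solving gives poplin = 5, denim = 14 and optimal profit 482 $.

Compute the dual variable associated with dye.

9

Binding: dye and cotton. Non-binding: loom time (15 unused).
By complementary slackness, y = 0 for the non-binding constraint.
From A_Bᵀ y = c: 3·y_dye + 5·y_cotton = 32; 2·y_dye + 5·y_cotton = 23.
This yields shadow prices y_dye = 9, y_cotton = 1.
Shadow price of dye = 9.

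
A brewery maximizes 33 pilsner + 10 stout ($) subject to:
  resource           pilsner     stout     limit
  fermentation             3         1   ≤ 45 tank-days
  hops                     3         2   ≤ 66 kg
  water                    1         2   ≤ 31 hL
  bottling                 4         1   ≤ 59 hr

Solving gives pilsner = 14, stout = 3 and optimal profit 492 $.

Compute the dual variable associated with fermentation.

Binding: fermentation and bottling. Non-binding: hops (18 unused), water (11 unused).
Since hops, water are not tight, their duals are 0.
Dual feasibility on the basic columns requires 3·y_fermentation + 4·y_bottling = 33, 1·y_fermentation + 1·y_bottling = 10.
Solving: y_fermentation = 7, y_bottling = 3.
Shadow price of fermentation = 7.

7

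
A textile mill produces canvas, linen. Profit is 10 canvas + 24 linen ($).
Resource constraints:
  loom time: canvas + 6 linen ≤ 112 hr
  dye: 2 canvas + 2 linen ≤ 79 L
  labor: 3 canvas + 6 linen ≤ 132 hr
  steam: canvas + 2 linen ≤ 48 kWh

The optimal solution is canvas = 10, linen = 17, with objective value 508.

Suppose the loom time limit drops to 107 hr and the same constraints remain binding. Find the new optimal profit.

Check each constraint at x*: loom time 112/112 (tight); dye 54/79 (slack 25); labor 132/132 (tight); steam 44/48 (slack 4).
Since dye, steam are not tight, their duals are 0.
Dual feasibility on the basic columns requires 1·y_loom time + 3·y_labor = 10, 6·y_loom time + 6·y_labor = 24.
Solving: y_loom time = 1, y_labor = 3.
Δz = y_loom time·Δb = 1 × (-5) = -5, so new z* = 508 − 5 = 503.

503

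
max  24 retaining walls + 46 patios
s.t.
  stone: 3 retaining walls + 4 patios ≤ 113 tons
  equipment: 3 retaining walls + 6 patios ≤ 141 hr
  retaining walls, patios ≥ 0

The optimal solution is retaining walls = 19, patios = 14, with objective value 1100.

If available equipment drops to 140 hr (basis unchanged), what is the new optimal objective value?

1093

At the optimum: stone uses 113 of 113 (binding); equipment uses 141 of 141 (binding).
The binding rows give the dual system: 3·y_stone + 3·y_equipment = 24 and 4·y_stone + 6·y_equipment = 46.
This yields shadow prices y_stone = 1, y_equipment = 7.
Δz = y_equipment·Δb = 7 × (-1) = -7, so new z* = 1100 − 7 = 1093.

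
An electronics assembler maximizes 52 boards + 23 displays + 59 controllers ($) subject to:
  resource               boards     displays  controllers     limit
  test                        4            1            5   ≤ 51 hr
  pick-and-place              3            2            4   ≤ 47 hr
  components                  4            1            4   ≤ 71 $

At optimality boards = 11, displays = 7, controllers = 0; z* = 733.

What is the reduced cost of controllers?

At the optimum: test uses 51 of 51 (binding); pick-and-place uses 47 of 47 (binding); components uses 51 of 71 (slack = 20).
By complementary slackness, y = 0 for the non-binding constraint.
From A_Bᵀ y = c: 4·y_test + 3·y_pick-and-place = 52; 1·y_test + 2·y_pick-and-place = 23.
Solving: y_test = 7, y_pick-and-place = 8.
Reduced cost of controllers: c₃ − yᵀa₃ = 59 − (7·5 + 8·4) = 59 − 67 = -8.

-8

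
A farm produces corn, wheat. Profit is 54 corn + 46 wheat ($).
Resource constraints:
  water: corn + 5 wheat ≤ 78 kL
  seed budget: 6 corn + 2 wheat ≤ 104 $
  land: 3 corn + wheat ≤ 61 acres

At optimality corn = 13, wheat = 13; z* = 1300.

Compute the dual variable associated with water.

6

At the optimum: water uses 78 of 78 (binding); seed budget uses 104 of 104 (binding); land uses 52 of 61 (slack = 9).
Since land is not tight, its dual is 0.
From A_Bᵀ y = c: 1·y_water + 6·y_seed budget = 54; 5·y_water + 2·y_seed budget = 46.
Solving: y_water = 6, y_seed budget = 8.
Shadow price of water = 6.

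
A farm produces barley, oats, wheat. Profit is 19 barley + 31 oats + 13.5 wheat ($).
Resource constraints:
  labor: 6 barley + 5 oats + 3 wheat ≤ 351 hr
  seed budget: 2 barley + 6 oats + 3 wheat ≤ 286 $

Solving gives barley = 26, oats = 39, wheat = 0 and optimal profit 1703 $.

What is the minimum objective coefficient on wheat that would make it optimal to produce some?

16.5

Both labor and seed budget are binding at x*.
Dual feasibility on the basic columns requires 6·y_labor + 2·y_seed budget = 19, 5·y_labor + 6·y_seed budget = 31.
This yields shadow prices y_labor = 2, y_seed budget = 3.5.
wheat enters the basis when its profit ≥ yᵀa₃ = 2·3 + 3.5·3 = 16.5.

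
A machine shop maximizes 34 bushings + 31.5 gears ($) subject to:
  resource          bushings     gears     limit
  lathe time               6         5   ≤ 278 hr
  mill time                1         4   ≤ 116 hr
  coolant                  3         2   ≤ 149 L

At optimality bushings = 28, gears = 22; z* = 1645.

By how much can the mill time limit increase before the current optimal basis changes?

Binding constraints: lathe time, mill time. The basis is B = [[6,5],[1,4]] with det 19.
Per unit increase in mill time, x* moves by d = (-0.2632, 0.3158).
The basis stays optimal until bushings reaches 0; allowable increase = 106.4 hr.

106.4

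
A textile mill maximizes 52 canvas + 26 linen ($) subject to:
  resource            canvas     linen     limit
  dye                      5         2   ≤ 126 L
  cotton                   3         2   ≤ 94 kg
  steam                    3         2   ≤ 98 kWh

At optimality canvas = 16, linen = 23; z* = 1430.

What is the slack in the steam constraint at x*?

steam used = 3·16 + 2·23 = 94; slack = 98 − 94 = 4.

4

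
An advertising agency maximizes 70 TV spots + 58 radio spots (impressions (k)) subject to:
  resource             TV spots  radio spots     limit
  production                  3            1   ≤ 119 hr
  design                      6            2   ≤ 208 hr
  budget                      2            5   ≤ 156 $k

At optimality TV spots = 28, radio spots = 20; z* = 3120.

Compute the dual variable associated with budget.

Check each constraint at x*: production 104/119 (slack 15); design 208/208 (tight); budget 156/156 (tight).
By complementary slackness, y = 0 for the non-binding constraint.
From A_Bᵀ y = c: 6·y_design + 2·y_budget = 70; 2·y_design + 5·y_budget = 58.
Solving: y_design = 9, y_budget = 8.
Shadow price of budget = 8.

8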